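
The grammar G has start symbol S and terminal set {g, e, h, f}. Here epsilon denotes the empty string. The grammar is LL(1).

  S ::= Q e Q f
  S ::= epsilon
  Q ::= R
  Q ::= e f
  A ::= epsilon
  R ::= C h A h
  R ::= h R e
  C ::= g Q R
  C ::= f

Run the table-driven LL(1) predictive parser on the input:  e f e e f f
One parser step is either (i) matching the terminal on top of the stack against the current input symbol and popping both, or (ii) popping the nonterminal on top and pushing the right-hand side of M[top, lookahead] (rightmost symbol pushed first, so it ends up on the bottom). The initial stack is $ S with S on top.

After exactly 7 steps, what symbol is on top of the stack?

     Stack        Input          Action
  1  $ S          e f e e f f $  expand S ::= Q e Q f
  2  $ f Q e Q    e f e e f f $  expand Q ::= e f
  3  $ f Q e f e  e f e e f f $  match e
  4  $ f Q e f    f e e f f $    match f
  5  $ f Q e      e e f f $      match e
  6  $ f Q        e f f $        expand Q ::= e f
  7  $ f f e      e f f $        match e
Stack after step 7: $ f f (top = f).

f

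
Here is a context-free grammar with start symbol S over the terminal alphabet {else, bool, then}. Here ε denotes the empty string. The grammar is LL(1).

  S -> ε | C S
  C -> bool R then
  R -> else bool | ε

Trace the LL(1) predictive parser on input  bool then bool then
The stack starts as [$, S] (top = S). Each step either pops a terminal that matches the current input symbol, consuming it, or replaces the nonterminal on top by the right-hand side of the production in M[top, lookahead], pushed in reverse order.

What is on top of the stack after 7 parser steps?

step 1: stack=$ S  input=bool then bool then $  — expand S -> C S
step 2: stack=$ S C  input=bool then bool then $  — expand C -> bool R then
step 3: stack=$ S then R bool  input=bool then bool then $  — match bool
step 4: stack=$ S then R  input=then bool then $  — expand R -> ε
step 5: stack=$ S then  input=then bool then $  — match then
step 6: stack=$ S  input=bool then $  — expand S -> C S
step 7: stack=$ S C  input=bool then $  — expand C -> bool R then
Stack after step 7: $ S then R bool (top = bool).

bool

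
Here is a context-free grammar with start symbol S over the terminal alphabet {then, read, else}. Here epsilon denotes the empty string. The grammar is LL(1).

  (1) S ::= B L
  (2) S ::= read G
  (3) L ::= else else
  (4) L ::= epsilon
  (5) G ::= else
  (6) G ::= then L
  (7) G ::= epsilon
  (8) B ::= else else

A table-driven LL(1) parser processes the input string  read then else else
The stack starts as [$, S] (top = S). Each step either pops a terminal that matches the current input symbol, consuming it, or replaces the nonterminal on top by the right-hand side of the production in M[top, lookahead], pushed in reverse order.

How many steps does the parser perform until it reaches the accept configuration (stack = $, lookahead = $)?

step 1: stack=$ S  input=read then else else $  — expand S ::= read G
step 2: stack=$ G read  input=read then else else $  — match read
step 3: stack=$ G  input=then else else $  — expand G ::= then L
step 4: stack=$ L then  input=then else else $  — match then
step 5: stack=$ L  input=else else $  — expand L ::= else else
step 6: stack=$ else else  input=else else $  — match else
step 7: stack=$ else  input=else $  — match else
Accept reached after 7 steps.

7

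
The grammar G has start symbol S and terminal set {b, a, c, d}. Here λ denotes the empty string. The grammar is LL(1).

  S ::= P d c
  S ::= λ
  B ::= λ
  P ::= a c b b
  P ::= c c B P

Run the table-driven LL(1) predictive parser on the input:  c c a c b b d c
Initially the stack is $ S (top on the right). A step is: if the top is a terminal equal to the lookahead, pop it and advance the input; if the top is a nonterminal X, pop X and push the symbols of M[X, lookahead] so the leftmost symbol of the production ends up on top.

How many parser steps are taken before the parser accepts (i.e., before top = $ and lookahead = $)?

step 1: stack=$ S  input=c c a c b b d c $  — expand S ::= P d c
step 2: stack=$ c d P  input=c c a c b b d c $  — expand P ::= c c B P
step 3: stack=$ c d P B c c  input=c c a c b b d c $  — match c
step 4: stack=$ c d P B c  input=c a c b b d c $  — match c
step 5: stack=$ c d P B  input=a c b b d c $  — expand B ::= λ
step 6: stack=$ c d P  input=a c b b d c $  — expand P ::= a c b b
step 7: stack=$ c d b b c a  input=a c b b d c $  — match a
step 8: stack=$ c d b b c  input=c b b d c $  — match c
step 9: stack=$ c d b b  input=b b d c $  — match b
step 10: stack=$ c d b  input=b d c $  — match b
step 11: stack=$ c d  input=d c $  — match d
step 12: stack=$ c  input=c $  — match c
Accept reached after 12 steps.

12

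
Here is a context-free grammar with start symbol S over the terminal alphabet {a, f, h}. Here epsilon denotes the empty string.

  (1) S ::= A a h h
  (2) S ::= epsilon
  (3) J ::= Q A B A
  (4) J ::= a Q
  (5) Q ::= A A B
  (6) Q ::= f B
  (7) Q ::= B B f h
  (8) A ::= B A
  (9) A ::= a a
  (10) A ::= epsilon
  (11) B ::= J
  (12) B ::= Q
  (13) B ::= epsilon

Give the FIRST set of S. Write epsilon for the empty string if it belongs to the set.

{epsilon, a, f}

FIRST(S) = {epsilon, a, f}  (via A a h h)
FIRST(J) = {epsilon, a, f}  (via Q A B A)
FIRST(Q) = {epsilon, a, f}  (via A A B, B B f h)
FIRST(B) = {epsilon, a, f}  (via J, Q)
FIRST(A) = {epsilon, a, f}  (via B A)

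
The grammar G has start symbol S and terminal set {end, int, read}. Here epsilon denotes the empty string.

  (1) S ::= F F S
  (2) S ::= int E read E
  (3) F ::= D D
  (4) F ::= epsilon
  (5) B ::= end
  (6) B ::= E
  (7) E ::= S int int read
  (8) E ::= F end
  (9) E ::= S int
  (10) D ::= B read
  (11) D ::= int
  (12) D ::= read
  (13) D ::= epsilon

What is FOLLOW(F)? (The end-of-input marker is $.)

FIRST(S): from S::=F F S we get {end, int, read}; from S::=int E read E we get {int}. So FIRST(S) = {end, int, read}.
FIRST(F): from F::=D D we get {epsilon, end, int, read}; from F::=epsilon we get {epsilon}. So FIRST(F) = {epsilon, end, int, read}.
FIRST(E): from E::=S int int read we get {end, int, read}; from E::=F end we get {end, int, read}; from E::=S int we get {end, int, read}. So FIRST(E) = {end, int, read}.
FIRST(B): from B::=end we get {end}; from B::=E we get {end, int, read}. So FIRST(B) = {end, int, read}.
FIRST(D): from D::=B read we get {end, int, read}; from D::=int we get {int}; from D::=read we get {read}; from D::=epsilon we get {epsilon}. So FIRST(D) = {epsilon, end, int, read}.
FOLLOW(S) includes $ since S is the start symbol.
FOLLOW(S): in S::=F F S, the suffix after S is empty (adds nothing new); in E::=S int int read, S is followed by int int read with FIRST {int}; in E::=S int, S is followed by int with FIRST {int}. Thus FOLLOW(S) = {$, int}.
FOLLOW(F): in S::=F F S (occurrence 1), F is followed by F S with FIRST {end, int, read}; in S::=F F S (occurrence 2), F is followed by S with FIRST {end, int, read}; in E::=F end, F is followed by end with FIRST {end}. Thus FOLLOW(F) = {end, int, read}.
FOLLOW(B): in D::=B read, B is followed by read with FIRST {read}. Thus FOLLOW(B) = {read}.
FOLLOW(E): in S::=int E read E (occurrence 1), E is followed by read E with FIRST {read}; in S::=int E read E (occurrence 2), the suffix after E is empty, so FOLLOW(E) ⊇ FOLLOW(S) = {$, int}; in B::=E, the suffix after E is empty, so FOLLOW(E) ⊇ FOLLOW(B) = {read}. Thus FOLLOW(E) = {$, int, read}.
FOLLOW(D): in F::=D D (occurrence 1), D is followed by D with FIRST {epsilon, end, int, read}; in F::=D D (occurrence 1), the suffix after D is nullable, so FOLLOW(D) ⊇ FOLLOW(F) = {end, int, read}; in F::=D D (occurrence 2), the suffix after D is empty, so FOLLOW(D) ⊇ FOLLOW(F) = {end, int, read}. Thus FOLLOW(D) = {end, int, read}.

{end, int, read}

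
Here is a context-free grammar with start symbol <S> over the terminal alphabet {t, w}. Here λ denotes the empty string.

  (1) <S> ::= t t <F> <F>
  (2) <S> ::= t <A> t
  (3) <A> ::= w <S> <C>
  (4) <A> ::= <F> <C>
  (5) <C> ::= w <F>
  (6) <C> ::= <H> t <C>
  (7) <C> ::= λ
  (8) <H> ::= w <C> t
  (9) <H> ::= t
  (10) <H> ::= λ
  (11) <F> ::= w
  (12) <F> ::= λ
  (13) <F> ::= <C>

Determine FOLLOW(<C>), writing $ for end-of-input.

FIRST(<S>): from <S>::=t t <F> <F> we get {t}; from <S>::=t <A> t we get {t}. So FIRST(<S>) = {t}.
FIRST(<H>): from <H>::=w <C> t we get {w}; from <H>::=t we get {t}; from <H>::=λ we get {λ}. So FIRST(<H>) = {λ, t, w}.
FIRST(<C>): from <C>::=w <F> we get {w}; from <C>::=<H> t <C> we get {t, w}; from <C>::=λ we get {λ}. So FIRST(<C>) = {λ, t, w}.
FIRST(<F>): from <F>::=w we get {w}; from <F>::=λ we get {λ}; from <F>::=<C> we get {λ, t, w}. So FIRST(<F>) = {λ, t, w}.
FIRST(<A>): from <A>::=w <S> <C> we get {w}; from <A>::=<F> <C> we get {λ, t, w}. So FIRST(<A>) = {λ, t, w}.
FOLLOW(<S>) includes $ since <S> is the start symbol.
FOLLOW(<A>): in <S>::=t <A> t, <A> is followed by t with FIRST {t}. Thus FOLLOW(<A>) = {t}.
FOLLOW(<S>): in <A>::=w <S> <C>, <S> is followed by <C> with FIRST {λ, t, w}; in <A>::=w <S> <C>, the suffix after <S> is nullable, so FOLLOW(<S>) ⊇ FOLLOW(<A>) = {t}. Thus FOLLOW(<S>) = {$, t, w}.
FOLLOW(<H>): in <C>::=<H> t <C>, <H> is followed by t <C> with FIRST {t}. Thus FOLLOW(<H>) = {t}.
FOLLOW(<C>): in <A>::=w <S> <C>, the suffix after <C> is empty, so FOLLOW(<C>) ⊇ FOLLOW(<A>) = {t}; in <A>::=<F> <C>, the suffix after <C> is empty, so FOLLOW(<C>) ⊇ FOLLOW(<A>) = {t}; in <C>::=<H> t <C>, the suffix after <C> is empty (adds nothing new); in <H>::=w <C> t, <C> is followed by t with FIRST {t}; in <F>::=<C>, the suffix after <C> is empty, so FOLLOW(<C>) ⊇ FOLLOW(<F>) = {$, t, w}. Thus FOLLOW(<C>) = {$, t, w}.
FOLLOW(<F>): in <S>::=t t <F> <F> (occurrence 1), <F> is followed by <F> with FIRST {λ, t, w}; in <S>::=t t <F> <F> (occurrence 1), the suffix after <F> is nullable, so FOLLOW(<F>) ⊇ FOLLOW(<S>) = {$, t, w}; in <S>::=t t <F> <F> (occurrence 2), the suffix after <F> is empty, so FOLLOW(<F>) ⊇ FOLLOW(<S>) = {$, t, w}; in <A>::=<F> <C>, <F> is followed by <C> with FIRST {λ, t, w}; in <A>::=<F> <C>, the suffix after <F> is nullable, so FOLLOW(<F>) ⊇ FOLLOW(<A>) = {t}; in <C>::=w <F>, the suffix after <F> is empty, so FOLLOW(<F>) ⊇ FOLLOW(<C>) = {$, t, w}. Thus FOLLOW(<F>) = {$, t, w}.

{$, t, w}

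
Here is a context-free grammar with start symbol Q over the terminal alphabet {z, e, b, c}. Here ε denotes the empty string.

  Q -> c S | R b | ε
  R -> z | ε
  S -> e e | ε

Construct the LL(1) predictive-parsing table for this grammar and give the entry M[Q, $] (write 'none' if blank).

Q -> ε

FIRST(R) = {ε, z}
FIRST(S) = {ε, e}
FIRST(Q) = {ε, b, c, z}  (via R b)
FOLLOW(Q) includes $ since Q is the start symbol.
FOLLOW(Q): Q appears on no right-hand side. Thus FOLLOW(Q) = {$}.
For Q -> c S: FIRST(c S) = {c}, so it goes in M[Q, t] for t ∈ {c}.
For Q -> R b: FIRST(R b) = {b, z}, so it goes in M[Q, t] for t ∈ {b, z}.
For Q -> ε: FIRST(ε) = {ε}, so it goes in M[Q, t] for t ∈ {}; since ε ∈ FIRST, also for every t ∈ FOLLOW(Q) = {$}.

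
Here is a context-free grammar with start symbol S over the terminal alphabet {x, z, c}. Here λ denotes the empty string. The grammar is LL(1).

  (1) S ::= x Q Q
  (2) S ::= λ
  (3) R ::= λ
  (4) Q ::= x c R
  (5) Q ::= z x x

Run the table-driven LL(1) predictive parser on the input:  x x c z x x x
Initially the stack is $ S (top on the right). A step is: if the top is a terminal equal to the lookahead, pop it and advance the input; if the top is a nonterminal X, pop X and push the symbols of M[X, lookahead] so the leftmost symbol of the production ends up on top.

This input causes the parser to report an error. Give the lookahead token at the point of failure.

x

      Stack      Input            Action
   1  $ S        x x c z x x x $  expand S ::= x Q Q
   2  $ Q Q x    x x c z x x x $  match x
   3  $ Q Q      x c z x x x $    expand Q ::= x c R
   4  $ Q R c x  x c z x x x $    match x
   5  $ Q R c    c z x x x $      match c
   6  $ Q R      z x x x $        expand R ::= λ
   7  $ Q        z x x x $        expand Q ::= z x x
   8  $ x x z    z x x x $        match z
   9  $ x x      x x x $          match x
  10  $ x        x x $            match x
  11  $          x $              error: stack empty but input remains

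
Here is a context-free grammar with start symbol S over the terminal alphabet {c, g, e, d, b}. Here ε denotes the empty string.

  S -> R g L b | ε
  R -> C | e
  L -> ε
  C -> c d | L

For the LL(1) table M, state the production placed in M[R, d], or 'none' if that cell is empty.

FIRST(L) = {ε}
FIRST(C) = {ε, c}  (via L)
FIRST(R) = {ε, c, e}  (via C)
FIRST(S) = {ε, c, e, g}  (via R g L b)
FOLLOW(S) includes $ since S is the start symbol.
FOLLOW(R): in S->R g L b, R is followed by g L b with FIRST {g}. Thus FOLLOW(R) = {g}.
For R -> C: FIRST(C) = {ε, c}, so it goes in M[R, t] for t ∈ {c}; since ε ∈ FIRST, also for every t ∈ FOLLOW(R) = {g}.
For R -> e: FIRST(e) = {e}, so it goes in M[R, t] for t ∈ {e}.
None of these place a production in M[R, d].

none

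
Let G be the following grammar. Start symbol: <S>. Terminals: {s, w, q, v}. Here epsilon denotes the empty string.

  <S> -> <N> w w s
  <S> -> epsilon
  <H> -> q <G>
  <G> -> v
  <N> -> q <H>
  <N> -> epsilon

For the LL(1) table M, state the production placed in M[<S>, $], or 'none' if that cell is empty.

FIRST(<H>) = {q}
FIRST(<G>) = {v}
FIRST(<N>) = {epsilon, q}
FIRST(<S>) = {epsilon, q, w}  (via <N> w w s)
FOLLOW(<S>) includes $ since <S> is the start symbol.
FOLLOW(<S>): <S> appears on no right-hand side. Thus FOLLOW(<S>) = {$}.
For <S> -> <N> w w s: FIRST(<N> w w s) = {q, w}, so it goes in M[<S>, t] for t ∈ {q, w}.
For <S> -> epsilon: FIRST(epsilon) = {epsilon}, so it goes in M[<S>, t] for t ∈ {}; since epsilon ∈ FIRST, also for every t ∈ FOLLOW(<S>) = {$}.

<S> -> epsilon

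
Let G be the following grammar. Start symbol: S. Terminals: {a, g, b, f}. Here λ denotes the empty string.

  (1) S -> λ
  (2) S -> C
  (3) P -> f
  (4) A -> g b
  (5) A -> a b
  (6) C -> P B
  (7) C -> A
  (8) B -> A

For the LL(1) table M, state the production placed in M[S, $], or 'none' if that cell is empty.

S -> λ

FIRST(P) = {f}
FIRST(A) = {a, g}
FIRST(C) = {a, f, g}  (via P B, A)
FIRST(B) = {a, g}  (via A)
FIRST(S) = {λ, a, f, g}  (via C)
FOLLOW(S) includes $ since S is the start symbol.
FOLLOW(S): S appears on no right-hand side. Thus FOLLOW(S) = {$}.
For S -> λ: FIRST(λ) = {λ}, so it goes in M[S, t] for t ∈ {}; since λ ∈ FIRST, also for every t ∈ FOLLOW(S) = {$}.
For S -> C: FIRST(C) = {a, f, g}, so it goes in M[S, t] for t ∈ {a, f, g}.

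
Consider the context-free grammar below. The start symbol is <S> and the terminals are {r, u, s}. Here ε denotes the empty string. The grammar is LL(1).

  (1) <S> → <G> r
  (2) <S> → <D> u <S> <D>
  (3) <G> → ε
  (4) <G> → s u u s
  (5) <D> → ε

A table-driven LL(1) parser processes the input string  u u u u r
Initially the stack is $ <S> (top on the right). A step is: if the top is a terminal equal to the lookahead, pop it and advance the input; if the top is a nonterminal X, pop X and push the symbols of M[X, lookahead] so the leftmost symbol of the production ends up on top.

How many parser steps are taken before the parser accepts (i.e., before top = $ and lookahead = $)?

      Stack                        Input        Action
   1  $ <S>                        u u u u r $  expand <S> → <D> u <S> <D>
   2  $ <D> <S> u <D>              u u u u r $  expand <D> → ε
   3  $ <D> <S> u                  u u u u r $  match u
   4  $ <D> <S>                    u u u r $    expand <S> → <D> u <S> <D>
   5  $ <D> <D> <S> u <D>          u u u r $    expand <D> → ε
   6  $ <D> <D> <S> u              u u u r $    match u
   7  $ <D> <D> <S>                u u r $      expand <S> → <D> u <S> <D>
   8  $ <D> <D> <D> <S> u <D>      u u r $      expand <D> → ε
   9  $ <D> <D> <D> <S> u          u u r $      match u
  10  $ <D> <D> <D> <S>            u r $        expand <S> → <D> u <S> <D>
  11  $ <D> <D> <D> <D> <S> u <D>  u r $        expand <D> → ε
  12  $ <D> <D> <D> <D> <S> u      u r $        match u
  13  $ <D> <D> <D> <D> <S>        r $          expand <S> → <G> r
  14  $ <D> <D> <D> <D> r <G>      r $          expand <G> → ε
  15  $ <D> <D> <D> <D> r          r $          match r
  16  $ <D> <D> <D> <D>            $            expand <D> → ε
  17  $ <D> <D> <D>                $            expand <D> → ε
  18  $ <D> <D>                    $            expand <D> → ε
  19  $ <D>                        $            expand <D> → ε
Accept reached after 19 steps.

19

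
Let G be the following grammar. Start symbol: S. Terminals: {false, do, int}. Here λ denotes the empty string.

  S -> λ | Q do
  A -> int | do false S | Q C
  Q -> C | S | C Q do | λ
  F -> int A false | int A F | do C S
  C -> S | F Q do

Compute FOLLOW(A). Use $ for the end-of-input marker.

{do, false, int}

FIRST(F): from F->int A false we get {int}; from F->int A F we get {int}; from F->do C S we get {do}. So FIRST(F) = {do, int}.
FIRST(S): from S->λ we get {λ}; from S->Q do we get {do, int}. So FIRST(S) = {λ, do, int}.
FIRST(C): from C->S we get {λ, do, int}; from C->F Q do we get {do, int}. So FIRST(C) = {λ, do, int}.
FIRST(Q): from Q->C we get {λ, do, int}; from Q->S we get {λ, do, int}; from Q->C Q do we get {do, int}; from Q->λ we get {λ}. So FIRST(Q) = {λ, do, int}.
FIRST(A): from A->int we get {int}; from A->do false S we get {do}; from A->Q C we get {λ, do, int}. So FIRST(A) = {λ, do, int}.
FOLLOW(S) includes $ since S is the start symbol.
FOLLOW(A): in F->int A false, A is followed by false with FIRST {false}; in F->int A F, A is followed by F with FIRST {do, int}. Thus FOLLOW(A) = {do, false, int}.
FOLLOW(Q): in S->Q do, Q is followed by do with FIRST {do}; in A->Q C, Q is followed by C with FIRST {λ, do, int}; in A->Q C, the suffix after Q is nullable, so FOLLOW(Q) ⊇ FOLLOW(A) = {do, false, int}; in Q->C Q do, Q is followed by do with FIRST {do}; in C->F Q do, Q is followed by do with FIRST {do}. Thus FOLLOW(Q) = {do, false, int}.
FOLLOW(F): in F->int A F, the suffix after F is empty (adds nothing new); in C->F Q do, F is followed by Q do with FIRST {do, int}. Thus FOLLOW(F) = {do, int}.
FOLLOW(C): in A->Q C, the suffix after C is empty, so FOLLOW(C) ⊇ FOLLOW(A) = {do, false, int}; in Q->C, the suffix after C is empty, so FOLLOW(C) ⊇ FOLLOW(Q) = {do, false, int}; in Q->C Q do, C is followed by Q do with FIRST {do, int}; in F->do C S, C is followed by S with FIRST {λ, do, int}; in F->do C S, the suffix after C is nullable, so FOLLOW(C) ⊇ FOLLOW(F) = {do, int}. Thus FOLLOW(C) = {do, false, int}.
FOLLOW(S): in A->do false S, the suffix after S is empty, so FOLLOW(S) ⊇ FOLLOW(A) = {do, false, int}; in Q->S, the suffix after S is empty, so FOLLOW(S) ⊇ FOLLOW(Q) = {do, false, int}; in F->do C S, the suffix after S is empty, so FOLLOW(S) ⊇ FOLLOW(F) = {do, int}; in C->S, the suffix after S is empty, so FOLLOW(S) ⊇ FOLLOW(C) = {do, false, int}. Thus FOLLOW(S) = {$, do, false, int}.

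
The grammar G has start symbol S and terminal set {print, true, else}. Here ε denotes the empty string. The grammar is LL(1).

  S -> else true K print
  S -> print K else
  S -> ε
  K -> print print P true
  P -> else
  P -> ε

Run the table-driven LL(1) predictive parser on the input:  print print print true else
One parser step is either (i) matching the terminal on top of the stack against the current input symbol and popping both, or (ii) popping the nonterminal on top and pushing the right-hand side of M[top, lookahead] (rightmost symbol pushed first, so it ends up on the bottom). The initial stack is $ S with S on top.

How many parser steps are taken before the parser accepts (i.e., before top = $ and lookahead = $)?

8

     Stack                      Input                          Action
  1  $ S                        print print print true else $  expand S -> print K else
  2  $ else K print             print print print true else $  match print
  3  $ else K                   print print true else $        expand K -> print print P true
  4  $ else true P print print  print print true else $        match print
  5  $ else true P print        print true else $              match print
  6  $ else true P              true else $                    expand P -> ε
  7  $ else true                true else $                    match true
  8  $ else                     else $                         match else
Accept reached after 8 steps.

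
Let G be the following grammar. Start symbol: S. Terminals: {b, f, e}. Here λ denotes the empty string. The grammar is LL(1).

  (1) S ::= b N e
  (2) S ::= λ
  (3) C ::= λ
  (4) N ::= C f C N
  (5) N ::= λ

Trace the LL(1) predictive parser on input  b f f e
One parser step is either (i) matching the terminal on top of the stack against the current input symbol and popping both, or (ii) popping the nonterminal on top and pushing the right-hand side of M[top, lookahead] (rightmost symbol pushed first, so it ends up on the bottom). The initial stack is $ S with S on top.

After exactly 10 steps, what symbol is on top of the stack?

step 1: stack=$ S  input=b f f e $  — expand S ::= b N e
step 2: stack=$ e N b  input=b f f e $  — match b
step 3: stack=$ e N  input=f f e $  — expand N ::= C f C N
step 4: stack=$ e N C f C  input=f f e $  — expand C ::= λ
step 5: stack=$ e N C f  input=f f e $  — match f
step 6: stack=$ e N C  input=f e $  — expand C ::= λ
step 7: stack=$ e N  input=f e $  — expand N ::= C f C N
step 8: stack=$ e N C f C  input=f e $  — expand C ::= λ
step 9: stack=$ e N C f  input=f e $  — match f
step 10: stack=$ e N C  input=e $  — expand C ::= λ
Stack after step 10: $ e N (top = N).

N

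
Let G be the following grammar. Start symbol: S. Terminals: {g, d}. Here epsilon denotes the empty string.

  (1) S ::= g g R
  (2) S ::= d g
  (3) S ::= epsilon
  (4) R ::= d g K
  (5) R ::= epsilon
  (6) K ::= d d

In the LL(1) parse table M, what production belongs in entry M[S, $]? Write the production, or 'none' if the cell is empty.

S ::= epsilon

FIRST(S) = {epsilon, d, g}
FIRST(R) = {epsilon, d}
FIRST(K) = {d}
FOLLOW(S) includes $ since S is the start symbol.
FOLLOW(S): S appears on no right-hand side. Thus FOLLOW(S) = {$}.
For S ::= g g R: FIRST(g g R) = {g}, so it goes in M[S, t] for t ∈ {g}.
For S ::= d g: FIRST(d g) = {d}, so it goes in M[S, t] for t ∈ {d}.
For S ::= epsilon: FIRST(epsilon) = {epsilon}, so it goes in M[S, t] for t ∈ {}; since epsilon ∈ FIRST, also for every t ∈ FOLLOW(S) = {$}.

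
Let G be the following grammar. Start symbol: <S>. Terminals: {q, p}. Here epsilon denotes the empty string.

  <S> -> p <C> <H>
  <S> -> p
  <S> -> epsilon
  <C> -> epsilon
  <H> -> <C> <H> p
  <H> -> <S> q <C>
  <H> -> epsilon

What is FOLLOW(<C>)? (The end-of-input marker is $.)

FIRST(<S>) = {epsilon, p}
FIRST(<C>) = {epsilon}
FIRST(<H>) = {epsilon, p, q}  (via <C> <H> p, <S> q <C>)
FOLLOW(<S>) includes $ since <S> is the start symbol.
FOLLOW(<S>): in <H>-><S> q <C>, <S> is followed by q <C> with FIRST {q}. Thus FOLLOW(<S>) = {$, q}.
FOLLOW(<H>): in <S>->p <C> <H>, the suffix after <H> is empty, so FOLLOW(<H>) ⊇ FOLLOW(<S>) = {$, q}; in <H>-><C> <H> p, <H> is followed by p with FIRST {p}. Thus FOLLOW(<H>) = {$, p, q}.
FOLLOW(<C>): in <S>->p <C> <H>, <C> is followed by <H> with FIRST {epsilon, p, q}; in <S>->p <C> <H>, the suffix after <C> is nullable, so FOLLOW(<C>) ⊇ FOLLOW(<S>) = {$, q}; in <H>-><C> <H> p, <C> is followed by <H> p with FIRST {p, q}; in <H>-><S> q <C>, the suffix after <C> is empty, so FOLLOW(<C>) ⊇ FOLLOW(<H>) = {$, p, q}. Thus FOLLOW(<C>) = {$, p, q}.

{$, p, q}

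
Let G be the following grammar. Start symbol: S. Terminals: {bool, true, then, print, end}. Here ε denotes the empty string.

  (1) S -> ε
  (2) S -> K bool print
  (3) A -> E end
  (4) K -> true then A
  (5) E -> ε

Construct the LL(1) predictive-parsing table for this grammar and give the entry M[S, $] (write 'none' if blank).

FIRST(K): from K->true then A we get {true}. So FIRST(K) = {true}.
FIRST(E): from E->ε we get {ε}. So FIRST(E) = {ε}.
FIRST(S): from S->ε we get {ε}; from S->K bool print we get {true}. So FIRST(S) = {ε, true}.
FIRST(A): from A->E end we get {end}. So FIRST(A) = {end}.
FOLLOW(S) includes $ since S is the start symbol.
FOLLOW(S): S appears on no right-hand side. Thus FOLLOW(S) = {$}.
For S -> ε: FIRST(ε) = {ε}, so it goes in M[S, t] for t ∈ {}; since ε ∈ FIRST, also for every t ∈ FOLLOW(S) = {$}.
For S -> K bool print: FIRST(K bool print) = {true}, so it goes in M[S, t] for t ∈ {true}.

S -> ε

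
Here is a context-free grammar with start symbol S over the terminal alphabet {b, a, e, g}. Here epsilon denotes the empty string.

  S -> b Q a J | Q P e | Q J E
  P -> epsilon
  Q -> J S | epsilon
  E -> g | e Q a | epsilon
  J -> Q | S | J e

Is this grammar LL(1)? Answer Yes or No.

No

FIRST(S) = {epsilon, b, e, g}
FIRST(P) = {epsilon}
FIRST(Q) = {epsilon, b, e, g}
FIRST(E) = {epsilon, e, g}
FIRST(J) = {epsilon, b, e, g}
FOLLOW(S) = {$, a, b, e, g}
FOLLOW(P) = {e}
FOLLOW(Q) = {$, a, b, e, g}
FOLLOW(E) = {$, a, b, e, g}
FOLLOW(J) = {$, a, b, e, g}
Cell M[E, e] receives both E -> e Q a and E -> epsilon — the grammar is not LL(1).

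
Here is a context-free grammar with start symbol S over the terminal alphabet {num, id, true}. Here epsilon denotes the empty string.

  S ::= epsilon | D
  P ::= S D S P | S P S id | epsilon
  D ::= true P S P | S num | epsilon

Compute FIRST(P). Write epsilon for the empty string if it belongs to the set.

{epsilon, id, num, true}

FIRST(S): from S::=epsilon we get {epsilon}; from S::=D we get {epsilon, num, true}. So FIRST(S) = {epsilon, num, true}.
FIRST(D): from D::=true P S P we get {true}; from D::=S num we get {num, true}; from D::=epsilon we get {epsilon}. So FIRST(D) = {epsilon, num, true}.
FIRST(P): from P::=S D S P we get {epsilon, id, num, true}; from P::=S P S id we get {id, num, true}; from P::=epsilon we get {epsilon}. So FIRST(P) = {epsilon, id, num, true}.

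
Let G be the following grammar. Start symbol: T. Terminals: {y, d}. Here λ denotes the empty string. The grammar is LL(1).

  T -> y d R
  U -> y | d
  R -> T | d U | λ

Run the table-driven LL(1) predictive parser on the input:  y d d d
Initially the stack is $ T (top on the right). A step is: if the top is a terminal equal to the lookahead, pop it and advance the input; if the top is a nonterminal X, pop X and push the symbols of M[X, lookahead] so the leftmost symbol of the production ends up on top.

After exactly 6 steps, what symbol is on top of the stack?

d

step 1: stack=$ T  input=y d d d $  — expand T -> y d R
step 2: stack=$ R d y  input=y d d d $  — match y
step 3: stack=$ R d  input=d d d $  — match d
step 4: stack=$ R  input=d d $  — expand R -> d U
step 5: stack=$ U d  input=d d $  — match d
step 6: stack=$ U  input=d $  — expand U -> d
Stack after step 6: $ d (top = d).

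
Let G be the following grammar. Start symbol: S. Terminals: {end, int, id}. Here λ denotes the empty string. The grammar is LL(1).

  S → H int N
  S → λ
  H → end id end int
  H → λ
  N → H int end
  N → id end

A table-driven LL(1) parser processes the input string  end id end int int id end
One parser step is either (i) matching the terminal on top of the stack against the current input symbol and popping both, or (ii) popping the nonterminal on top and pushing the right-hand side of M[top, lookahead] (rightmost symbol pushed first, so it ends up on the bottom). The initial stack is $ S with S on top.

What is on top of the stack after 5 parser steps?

int

     Stack                   Input                        Action
  1  $ S                     end id end int int id end $  expand S → H int N
  2  $ N int H               end id end int int id end $  expand H → end id end int
  3  $ N int int end id end  end id end int int id end $  match end
  4  $ N int int end id      id end int int id end $      match id
  5  $ N int int end         end int int id end $         match end
Stack after step 5: $ N int int (top = int).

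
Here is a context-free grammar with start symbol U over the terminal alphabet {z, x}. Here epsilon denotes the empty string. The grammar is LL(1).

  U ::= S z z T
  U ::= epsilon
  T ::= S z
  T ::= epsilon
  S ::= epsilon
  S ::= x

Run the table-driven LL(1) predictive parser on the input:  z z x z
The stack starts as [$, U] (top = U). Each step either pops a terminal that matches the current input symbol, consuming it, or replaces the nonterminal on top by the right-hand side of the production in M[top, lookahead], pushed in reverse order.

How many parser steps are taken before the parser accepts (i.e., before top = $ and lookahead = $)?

8

step 1: stack=$ U  input=z z x z $  — expand U ::= S z z T
step 2: stack=$ T z z S  input=z z x z $  — expand S ::= epsilon
step 3: stack=$ T z z  input=z z x z $  — match z
step 4: stack=$ T z  input=z x z $  — match z
step 5: stack=$ T  input=x z $  — expand T ::= S z
step 6: stack=$ z S  input=x z $  — expand S ::= x
step 7: stack=$ z x  input=x z $  — match x
step 8: stack=$ z  input=z $  — match z
Accept reached after 8 steps.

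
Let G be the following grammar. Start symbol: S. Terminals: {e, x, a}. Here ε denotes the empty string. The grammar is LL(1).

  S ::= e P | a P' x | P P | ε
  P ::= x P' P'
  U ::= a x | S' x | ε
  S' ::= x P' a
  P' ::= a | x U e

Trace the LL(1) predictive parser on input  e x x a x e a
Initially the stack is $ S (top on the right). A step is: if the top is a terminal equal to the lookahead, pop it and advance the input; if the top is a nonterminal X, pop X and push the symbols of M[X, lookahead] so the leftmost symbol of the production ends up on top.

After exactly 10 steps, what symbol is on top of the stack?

P'

      Stack       Input            Action
   1  $ S         e x x a x e a $  expand S ::= e P
   2  $ P e       e x x a x e a $  match e
   3  $ P         x x a x e a $    expand P ::= x P' P'
   4  $ P' P' x   x x a x e a $    match x
   5  $ P' P'     x a x e a $      expand P' ::= x U e
   6  $ P' e U x  x a x e a $      match x
   7  $ P' e U    a x e a $        expand U ::= a x
   8  $ P' e x a  a x e a $        match a
   9  $ P' e x    x e a $          match x
  10  $ P' e      e a $            match e
Stack after step 10: $ P' (top = P').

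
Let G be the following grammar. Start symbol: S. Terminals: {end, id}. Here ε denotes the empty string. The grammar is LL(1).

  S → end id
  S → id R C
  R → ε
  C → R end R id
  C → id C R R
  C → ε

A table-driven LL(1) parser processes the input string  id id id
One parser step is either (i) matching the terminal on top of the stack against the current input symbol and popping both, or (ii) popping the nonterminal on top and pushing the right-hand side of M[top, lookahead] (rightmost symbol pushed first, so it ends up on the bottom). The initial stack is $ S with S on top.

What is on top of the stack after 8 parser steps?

R

step 1: stack=$ S  input=id id id $  — expand S → id R C
step 2: stack=$ C R id  input=id id id $  — match id
step 3: stack=$ C R  input=id id $  — expand R → ε
step 4: stack=$ C  input=id id $  — expand C → id C R R
step 5: stack=$ R R C id  input=id id $  — match id
step 6: stack=$ R R C  input=id $  — expand C → id C R R
step 7: stack=$ R R R R C id  input=id $  — match id
step 8: stack=$ R R R R C  input=$  — expand C → ε
Stack after step 8: $ R R R R (top = R).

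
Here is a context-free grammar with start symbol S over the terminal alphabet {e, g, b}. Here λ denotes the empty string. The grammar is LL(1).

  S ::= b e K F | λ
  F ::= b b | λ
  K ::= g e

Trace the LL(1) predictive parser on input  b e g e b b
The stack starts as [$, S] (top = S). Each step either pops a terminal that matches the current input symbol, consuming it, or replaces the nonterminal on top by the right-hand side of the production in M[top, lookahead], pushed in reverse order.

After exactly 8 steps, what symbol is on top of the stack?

step 1: stack=$ S  input=b e g e b b $  — expand S ::= b e K F
step 2: stack=$ F K e b  input=b e g e b b $  — match b
step 3: stack=$ F K e  input=e g e b b $  — match e
step 4: stack=$ F K  input=g e b b $  — expand K ::= g e
step 5: stack=$ F e g  input=g e b b $  — match g
step 6: stack=$ F e  input=e b b $  — match e
step 7: stack=$ F  input=b b $  — expand F ::= b b
step 8: stack=$ b b  input=b b $  — match b
Stack after step 8: $ b (top = b).

b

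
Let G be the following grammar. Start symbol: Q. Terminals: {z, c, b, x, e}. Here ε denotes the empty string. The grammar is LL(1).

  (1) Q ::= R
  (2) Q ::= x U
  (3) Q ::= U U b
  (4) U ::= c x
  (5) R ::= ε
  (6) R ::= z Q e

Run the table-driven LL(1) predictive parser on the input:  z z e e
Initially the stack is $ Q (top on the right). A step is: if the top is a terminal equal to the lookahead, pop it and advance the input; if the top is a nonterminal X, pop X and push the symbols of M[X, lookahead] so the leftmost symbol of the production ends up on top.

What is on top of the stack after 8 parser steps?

e

     Stack      Input      Action
  1  $ Q        z z e e $  expand Q ::= R
  2  $ R        z z e e $  expand R ::= z Q e
  3  $ e Q z    z z e e $  match z
  4  $ e Q      z e e $    expand Q ::= R
  5  $ e R      z e e $    expand R ::= z Q e
  6  $ e e Q z  z e e $    match z
  7  $ e e Q    e e $      expand Q ::= R
  8  $ e e R    e e $      expand R ::= ε
Stack after step 8: $ e e (top = e).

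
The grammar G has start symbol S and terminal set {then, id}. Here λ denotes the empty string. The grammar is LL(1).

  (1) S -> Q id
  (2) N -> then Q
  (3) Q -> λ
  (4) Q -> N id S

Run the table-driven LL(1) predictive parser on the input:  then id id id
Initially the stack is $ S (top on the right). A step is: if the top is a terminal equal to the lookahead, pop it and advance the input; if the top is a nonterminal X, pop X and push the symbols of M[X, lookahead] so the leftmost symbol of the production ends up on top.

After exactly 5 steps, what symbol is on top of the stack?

id

     Stack             Input            Action
  1  $ S               then id id id $  expand S -> Q id
  2  $ id Q            then id id id $  expand Q -> N id S
  3  $ id S id N       then id id id $  expand N -> then Q
  4  $ id S id Q then  then id id id $  match then
  5  $ id S id Q       id id id $       expand Q -> λ
Stack after step 5: $ id S id (top = id).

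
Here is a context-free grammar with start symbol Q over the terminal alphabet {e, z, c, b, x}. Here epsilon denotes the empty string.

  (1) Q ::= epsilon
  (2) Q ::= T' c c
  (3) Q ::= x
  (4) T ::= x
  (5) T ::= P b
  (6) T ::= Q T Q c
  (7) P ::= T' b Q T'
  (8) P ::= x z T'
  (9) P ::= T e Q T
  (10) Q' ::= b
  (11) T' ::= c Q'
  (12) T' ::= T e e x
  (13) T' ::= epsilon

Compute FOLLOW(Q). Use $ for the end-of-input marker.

FIRST(Q'): from Q'::=b we get {b}. So FIRST(Q') = {b}.
FIRST(Q): from Q::=epsilon we get {epsilon}; from Q::=T' c c we get {b, c, x}; from Q::=x we get {x}. So FIRST(Q) = {epsilon, b, c, x}.
FIRST(T): from T::=x we get {x}; from T::=P b we get {b, c, x}; from T::=Q T Q c we get {b, c, x}. So FIRST(T) = {b, c, x}.
FIRST(T'): from T'::=c Q' we get {c}; from T'::=T e e x we get {b, c, x}; from T'::=epsilon we get {epsilon}. So FIRST(T') = {epsilon, b, c, x}.
FIRST(P): from P::=T' b Q T' we get {b, c, x}; from P::=x z T' we get {x}; from P::=T e Q T we get {b, c, x}. So FIRST(P) = {b, c, x}.
FOLLOW(Q) includes $ since Q is the start symbol.
FOLLOW(P): in T::=P b, P is followed by b with FIRST {b}. Thus FOLLOW(P) = {b}.
FOLLOW(Q): in T::=Q T Q c (occurrence 1), Q is followed by T Q c with FIRST {b, c, x}; in T::=Q T Q c (occurrence 2), Q is followed by c with FIRST {c}; in P::=T' b Q T', Q is followed by T' with FIRST {epsilon, b, c, x}; in P::=T' b Q T', the suffix after Q is nullable, so FOLLOW(Q) ⊇ FOLLOW(P) = {b}; in P::=T e Q T, Q is followed by T with FIRST {b, c, x}. Thus FOLLOW(Q) = {$, b, c, x}.
FOLLOW(T): in T::=Q T Q c, T is followed by Q c with FIRST {b, c, x}; in P::=T e Q T (occurrence 1), T is followed by e Q T with FIRST {e}; in P::=T e Q T (occurrence 2), the suffix after T is empty, so FOLLOW(T) ⊇ FOLLOW(P) = {b}; in T'::=T e e x, T is followed by e e x with FIRST {e}. Thus FOLLOW(T) = {b, c, e, x}.
FOLLOW(T'): in Q::=T' c c, T' is followed by c c with FIRST {c}; in P::=T' b Q T' (occurrence 1), T' is followed by b Q T' with FIRST {b}; in P::=T' b Q T' (occurrence 2), the suffix after T' is empty, so FOLLOW(T') ⊇ FOLLOW(P) = {b}; in P::=x z T', the suffix after T' is empty, so FOLLOW(T') ⊇ FOLLOW(P) = {b}. Thus FOLLOW(T') = {b, c}.
FOLLOW(Q'): in T'::=c Q', the suffix after Q' is empty, so FOLLOW(Q') ⊇ FOLLOW(T') = {b, c}. Thus FOLLOW(Q') = {b, c}.

{$, b, c, x}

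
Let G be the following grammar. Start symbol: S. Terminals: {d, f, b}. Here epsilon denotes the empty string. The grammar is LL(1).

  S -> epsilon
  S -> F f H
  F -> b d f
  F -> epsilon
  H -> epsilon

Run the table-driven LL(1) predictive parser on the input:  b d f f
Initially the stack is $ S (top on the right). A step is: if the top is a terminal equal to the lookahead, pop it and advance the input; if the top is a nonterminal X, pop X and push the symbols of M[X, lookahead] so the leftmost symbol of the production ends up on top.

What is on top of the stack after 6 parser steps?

H

step 1: stack=$ S  input=b d f f $  — expand S -> F f H
step 2: stack=$ H f F  input=b d f f $  — expand F -> b d f
step 3: stack=$ H f f d b  input=b d f f $  — match b
step 4: stack=$ H f f d  input=d f f $  — match d
step 5: stack=$ H f f  input=f f $  — match f
step 6: stack=$ H f  input=f $  — match f
Stack after step 6: $ H (top = H).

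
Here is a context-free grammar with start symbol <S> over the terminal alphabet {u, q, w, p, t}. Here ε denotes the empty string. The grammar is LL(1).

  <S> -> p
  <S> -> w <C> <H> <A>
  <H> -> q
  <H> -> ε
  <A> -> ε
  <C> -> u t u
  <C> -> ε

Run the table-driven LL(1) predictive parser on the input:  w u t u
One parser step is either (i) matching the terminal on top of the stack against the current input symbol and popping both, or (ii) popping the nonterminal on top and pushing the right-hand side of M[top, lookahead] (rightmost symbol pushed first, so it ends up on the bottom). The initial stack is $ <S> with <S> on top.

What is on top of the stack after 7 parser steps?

<A>

step 1: stack=$ <S>  input=w u t u $  — expand <S> -> w <C> <H> <A>
step 2: stack=$ <A> <H> <C> w  input=w u t u $  — match w
step 3: stack=$ <A> <H> <C>  input=u t u $  — expand <C> -> u t u
step 4: stack=$ <A> <H> u t u  input=u t u $  — match u
step 5: stack=$ <A> <H> u t  input=t u $  — match t
step 6: stack=$ <A> <H> u  input=u $  — match u
step 7: stack=$ <A> <H>  input=$  — expand <H> -> ε
Stack after step 7: $ <A> (top = <A>).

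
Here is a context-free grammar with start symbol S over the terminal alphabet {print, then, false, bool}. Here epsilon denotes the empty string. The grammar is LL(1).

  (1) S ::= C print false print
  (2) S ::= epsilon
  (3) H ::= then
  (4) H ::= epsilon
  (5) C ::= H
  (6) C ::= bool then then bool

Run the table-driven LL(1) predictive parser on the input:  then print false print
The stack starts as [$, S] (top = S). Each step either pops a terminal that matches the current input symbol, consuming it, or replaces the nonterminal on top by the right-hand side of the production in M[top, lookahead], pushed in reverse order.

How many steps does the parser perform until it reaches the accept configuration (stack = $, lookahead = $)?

7

     Stack                     Input                     Action
  1  $ S                       then print false print $  expand S ::= C print false print
  2  $ print false print C     then print false print $  expand C ::= H
  3  $ print false print H     then print false print $  expand H ::= then
  4  $ print false print then  then print false print $  match then
  5  $ print false print       print false print $       match print
  6  $ print false             false print $             match false
  7  $ print                   print $                   match print
Accept reached after 7 steps.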